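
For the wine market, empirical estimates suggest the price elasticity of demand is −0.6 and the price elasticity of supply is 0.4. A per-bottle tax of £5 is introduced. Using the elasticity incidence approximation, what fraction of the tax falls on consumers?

Incidence ratio: consumers' share ≈ εs / (εs + |εd|) = 0.4 / (0.4 + 0.6) = 0.4.
Supply is the less elastic side, so consumers bear the smaller share.

Consumers' share ≈ 0.4.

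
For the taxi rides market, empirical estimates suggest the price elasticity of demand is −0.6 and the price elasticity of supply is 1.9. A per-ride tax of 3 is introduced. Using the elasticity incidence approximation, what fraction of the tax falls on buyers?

Incidence ratio: buyers' share ≈ εs / (εs + |εd|) = 1.9 / (1.9 + 0.6) = 0.76.
Supply is the more elastic side, so buyers bear the larger share.

Buyers' share ≈ 0.76.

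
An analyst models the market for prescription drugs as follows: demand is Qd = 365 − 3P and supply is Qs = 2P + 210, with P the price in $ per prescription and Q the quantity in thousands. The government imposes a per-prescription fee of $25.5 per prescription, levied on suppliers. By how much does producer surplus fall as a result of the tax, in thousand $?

Producer surplus falls by $3927.51 thousand.

Without the tax, 365 − 3P = 2P + 210 gives 5P = 155, so P* = $31 and Q* = 272.
With the tax collected from suppliers, supply shifts: Qs = 2(P − 25.5) + 210.
New equilibrium: buyers pay $41.2, suppliers receive $15.7, Q = 241.4. (Wedge: Pb − Ps = 25.5.)
ΔPS is the trapezoid between Q = 241.4 and Q = 272 of height $15.3: ½ · (272 + 241.4) · 15.3 = $3927.51.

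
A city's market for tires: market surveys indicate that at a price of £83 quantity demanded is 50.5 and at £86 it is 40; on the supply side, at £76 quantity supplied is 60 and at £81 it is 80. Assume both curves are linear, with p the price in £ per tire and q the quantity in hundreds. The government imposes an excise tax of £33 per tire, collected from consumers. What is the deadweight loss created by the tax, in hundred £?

Deadweight loss = £1016.4 hundred.

Demand slope: (40 − 50.5)/(86 − 83) = -3.5, so qd = 341 − 3.5p.
Supply slope: (80 − 60)/(81 − 76) = 4, so qs = 4p − 244.
Without the tax, 341 − 3.5p = 4p − 244 gives 7.5p = 585, so p* = £78 and q* = 68.
With the tax collected from consumers, demand (in seller-price terms) shifts: qd = 341 − 3.5(p + 33).
Solving gives q = 6.4 with consumers paying £95.6 and sellers receiving £62.6 (the £33 wedge).
Quantity falls by |ΔQ| = |68 − 6.4| = 61.6.
DWL = ½ · t · |ΔQ| = ½ · 33 · 61.6 = £1016.4.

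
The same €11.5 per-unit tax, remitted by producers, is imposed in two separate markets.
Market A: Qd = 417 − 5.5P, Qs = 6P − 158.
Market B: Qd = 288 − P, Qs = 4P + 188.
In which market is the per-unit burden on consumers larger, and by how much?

Market B, by €3.2.

Market A: pre-tax P* = €50, Q* = 142; post-tax Q = 109; per-unit burden on consumers = €6.
Market B: pre-tax P* = €20, Q* = 268; post-tax Q = 258.8; per-unit burden on consumers = €9.2.
Difference: €6 vs €9.2 → market B is larger by €3.2.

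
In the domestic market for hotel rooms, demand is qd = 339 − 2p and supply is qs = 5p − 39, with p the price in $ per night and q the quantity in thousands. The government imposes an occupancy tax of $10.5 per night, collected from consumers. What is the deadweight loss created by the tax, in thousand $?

Without the tax, 339 − 2p = 5p − 39 gives 7p = 378, so p* = $54 and q* = 231.
With the tax collected from consumers, demand (in seller-price terms) shifts: qd = 339 − 2(p + 10.5).
New equilibrium: consumers pay $61.5, producers receive $51, q = 216. (Wedge: pb − ps = 10.5.)
Quantity falls by |ΔQ| = |231 − 216| = 15.
DWL = ½ · t · |ΔQ| = ½ · 10.5 · 15 = $78.75.

Deadweight loss = $78.75 thousand.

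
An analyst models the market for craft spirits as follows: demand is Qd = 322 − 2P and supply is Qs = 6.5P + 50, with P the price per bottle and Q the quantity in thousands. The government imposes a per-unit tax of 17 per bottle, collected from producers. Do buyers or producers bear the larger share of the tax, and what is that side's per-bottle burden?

Buyers bear the larger share: 13 per bottle.

Without the tax, 322 − 2P = 6.5P + 50 gives 8.5P = 272, so P* = 32 and Q* = 258.
With the tax collected from producers, supply shifts: Qs = 6.5(P − 17) + 50.
New equilibrium: buyers pay 45, producers receive 28, Q = 232. (Wedge: Pb − Ps = 17.)
Per-bottle burden: buyers 13, producers 4.
Buyers take the larger share because demand is less price-elastic here (demand slope 2 vs supply slope 6.5).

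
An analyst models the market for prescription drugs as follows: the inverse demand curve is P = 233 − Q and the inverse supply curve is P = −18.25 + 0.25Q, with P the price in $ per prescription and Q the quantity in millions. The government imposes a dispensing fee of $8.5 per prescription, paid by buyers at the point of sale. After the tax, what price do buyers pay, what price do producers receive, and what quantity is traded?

Buyers pay $38.8; producers receive $30.3; quantity = 194.2.

Inverting to Q(P) form: Qd = 233 − P; Qs = 4P + 73.
Before the tax: set 233 − P = 4P + 73 → P* = $32, Q* = 201.
With the tax collected from buyers, demand (in seller-price terms) shifts: Qd = 233 − (P + 8.5).
Solving gives Q = 194.2 with buyers paying $38.8 and producers receiving $30.3 (the $8.5 wedge).
The less price-elastic side of the market bears the larger share of a per-unit tax.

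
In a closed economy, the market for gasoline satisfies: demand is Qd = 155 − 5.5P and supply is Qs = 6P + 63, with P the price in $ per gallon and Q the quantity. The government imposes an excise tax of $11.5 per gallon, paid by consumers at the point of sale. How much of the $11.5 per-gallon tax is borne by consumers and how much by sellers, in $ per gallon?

Without the tax, 155 − 5.5P = 6P + 63 gives 11.5P = 92, so P* = $8 and Q* = 111.
With the tax collected from consumers, demand (in seller-price terms) shifts: Qd = 155 − 5.5(P + 11.5).
Solving gives Q = 78 with consumers paying $14 and sellers receiving $2.5 (the $11.5 wedge).
Burden on consumers: $6; on sellers: $5.5. (They sum to $11.5.)
The less price-elastic side of the market bears the larger share of a per-unit tax.

Consumers bear $6 per gallon; sellers bear $5.5 per gallon.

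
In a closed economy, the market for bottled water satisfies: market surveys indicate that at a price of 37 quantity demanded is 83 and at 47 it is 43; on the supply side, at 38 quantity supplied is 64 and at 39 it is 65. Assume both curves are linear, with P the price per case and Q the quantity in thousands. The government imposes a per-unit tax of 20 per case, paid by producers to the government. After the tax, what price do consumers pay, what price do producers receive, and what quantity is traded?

Consumers pay 45; producers receive 25; quantity = 51.

Demand slope: (43 − 83)/(47 − 37) = -4, so Qd = 231 − 4P.
Supply slope: (65 − 64)/(39 − 38) = 1, so Qs = P + 26.
Without the tax, 231 − 4P = P + 26 gives 5P = 205, so P* = 41 and Q* = 67.
With the tax collected from producers, supply shifts: Qs = (P − 20) + 26.
Solving gives Q = 51 with consumers paying 45 and producers receiving 25 (the 20 wedge).
The less price-elastic side of the market bears the larger share of a per-unit tax.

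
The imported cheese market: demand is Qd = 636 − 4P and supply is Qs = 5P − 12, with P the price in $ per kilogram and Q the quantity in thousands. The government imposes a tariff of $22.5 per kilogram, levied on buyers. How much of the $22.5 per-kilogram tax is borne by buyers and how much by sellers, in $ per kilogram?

Buyers bear $12.5 per kilogram; sellers bear $10 per kilogram.

Without the tax, 636 − 4P = 5P − 12 gives 9P = 648, so P* = $72 and Q* = 348.
With the tax collected from buyers, demand (in seller-price terms) shifts: Qd = 636 − 4(P + 22.5).
Solving gives Q = 298 with buyers paying $84.5 and sellers receiving $62 (the $22.5 wedge).
Burden on buyers: $12.5; on sellers: $10. (They sum to $22.5.)
The less price-elastic side of the market bears the larger share of a per-unit tax.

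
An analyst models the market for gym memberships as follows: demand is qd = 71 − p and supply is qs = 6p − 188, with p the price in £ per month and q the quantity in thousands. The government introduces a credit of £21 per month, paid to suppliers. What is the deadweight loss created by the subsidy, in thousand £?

Before the subsidy: set 71 − p = 6p − 188 → p* = £37, q* = 34.
With a per-unit subsidy paid to suppliers, each receives p + 21 per unit sold, so supply becomes qs = 6(p + 21) − 188.
Solving gives q = 52 with buyers paying £19 and suppliers receiving £40 (the £21 wedge).
Quantity rises by |ΔQ| = |34 − 52| = 18.
DWL = ½ · t · |ΔQ| = ½ · 21 · 18 = £189.

Deadweight loss = £189 thousand.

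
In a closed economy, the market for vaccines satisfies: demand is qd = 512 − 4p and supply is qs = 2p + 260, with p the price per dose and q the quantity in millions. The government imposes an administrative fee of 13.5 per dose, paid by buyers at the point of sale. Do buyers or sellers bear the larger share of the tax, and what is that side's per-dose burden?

Without the tax, 512 − 4p = 2p + 260 gives 6p = 252, so p* = 42 and q* = 344.
With the tax collected from buyers, demand (in seller-price terms) shifts: qd = 512 − 4(p + 13.5).
Solving gives q = 326 with buyers paying 46.5 and sellers receiving 33 (the 13.5 wedge).
Per-dose burden: buyers 4.5, sellers 9.
Sellers take the larger share because supply is less price-elastic here (demand slope 4 vs supply slope 2).

Sellers bear the larger share: 9 per dose.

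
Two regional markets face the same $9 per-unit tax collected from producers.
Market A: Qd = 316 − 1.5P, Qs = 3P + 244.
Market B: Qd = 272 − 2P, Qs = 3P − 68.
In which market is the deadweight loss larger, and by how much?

Market B, by $8.1.

Market A: pre-tax P* = $16, Q* = 292; post-tax Q = 283; deadweight loss = $40.5.
Market B: pre-tax P* = $68, Q* = 136; post-tax Q = 125.2; deadweight loss = $48.6.
Difference: $40.5 vs $48.6 → market B is larger by $8.1.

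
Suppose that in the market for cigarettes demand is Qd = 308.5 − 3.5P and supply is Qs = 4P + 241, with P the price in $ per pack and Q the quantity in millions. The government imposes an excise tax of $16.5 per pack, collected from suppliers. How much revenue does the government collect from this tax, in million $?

Without the tax, 308.5 − 3.5P = 4P + 241 gives 7.5P = 67.5, so P* = $9 and Q* = 277.
With the tax collected from suppliers, supply shifts: Qs = 4(P − 16.5) + 241.
New equilibrium: buyers pay $17.8, suppliers receive $1.3, Q = 246.2. (Wedge: Pb − Ps = 16.5.)
Revenue = t · Q = 16.5 · 246.2 = $4062.3.

Tax revenue = $4062.3 million.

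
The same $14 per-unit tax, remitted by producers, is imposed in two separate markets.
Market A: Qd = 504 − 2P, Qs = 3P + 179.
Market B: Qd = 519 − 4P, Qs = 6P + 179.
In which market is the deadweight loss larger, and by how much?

Market A: pre-tax P* = $65, Q* = 374; post-tax Q = 357.2; deadweight loss = $117.6.
Market B: pre-tax P* = $34, Q* = 383; post-tax Q = 349.4; deadweight loss = $235.2.
Difference: $117.6 vs $235.2 → market B is larger by $117.6.

Market B, by $117.6.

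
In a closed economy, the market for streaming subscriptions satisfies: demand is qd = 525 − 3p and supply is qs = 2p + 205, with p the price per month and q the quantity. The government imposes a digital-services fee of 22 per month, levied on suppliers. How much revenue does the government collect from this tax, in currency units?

Tax revenue = 6745.2.

Before the tax: set 525 − 3p = 2p + 205 → p* = 64, q* = 333.
With the tax collected from suppliers, supply shifts: qs = 2(p − 22) + 205.
New equilibrium: buyers pay 72.8, suppliers receive 50.8, q = 306.6. (Wedge: pb − ps = 22.)
Revenue = t · Q = 22 · 306.6 = 6745.2.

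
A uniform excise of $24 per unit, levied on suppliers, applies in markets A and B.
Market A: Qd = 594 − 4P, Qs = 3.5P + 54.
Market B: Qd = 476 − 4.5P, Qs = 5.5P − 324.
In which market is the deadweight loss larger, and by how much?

Market A: pre-tax P* = $72, Q* = 306; post-tax Q = 261.2; deadweight loss = $537.6.
Market B: pre-tax P* = $80, Q* = 116; post-tax Q = 56.6; deadweight loss = $712.8.
Difference: $537.6 vs $712.8 → market B is larger by $175.2.

Market B, by $175.2.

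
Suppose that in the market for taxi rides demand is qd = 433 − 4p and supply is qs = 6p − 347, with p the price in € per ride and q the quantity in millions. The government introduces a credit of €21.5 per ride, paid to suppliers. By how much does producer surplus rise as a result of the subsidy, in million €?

Producer surplus rises by €1262.48 million.

Without the subsidy, 433 − 4p = 6p − 347 gives 10p = 780, so p* = €78 and q* = 121.
With a per-unit subsidy paid to suppliers, each receives p + 21.5 per unit sold, so supply becomes qs = 6(p + 21.5) − 347.
New equilibrium: consumers pay €65.1, suppliers receive €86.6, q = 172.6. (Wedge: pb − ps = −21.5.)
ΔPS is the trapezoid between Q = 172.6 and Q = 121 of height €8.6: ½ · (121 + 172.6) · 8.6 = €1262.48.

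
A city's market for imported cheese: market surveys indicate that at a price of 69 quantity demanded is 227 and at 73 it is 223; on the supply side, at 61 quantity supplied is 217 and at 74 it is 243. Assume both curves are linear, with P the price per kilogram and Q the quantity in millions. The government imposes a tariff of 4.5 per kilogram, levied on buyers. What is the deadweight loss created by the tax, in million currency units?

Deadweight loss = 6.75 million.

Demand slope: (223 − 227)/(73 − 69) = -1, so Qd = 296 − P.
Supply slope: (243 − 217)/(74 − 61) = 2, so Qs = 2P + 95.
Before the tax: set 296 − P = 2P + 95 → P* = 67, Q* = 229.
With the tax collected from buyers, demand (in seller-price terms) shifts: Qd = 296 − (P + 4.5).
Solving gives Q = 226 with buyers paying 70 and producers receiving 65.5 (the 4.5 wedge).
Quantity falls by |ΔQ| = |229 − 226| = 3.
DWL = ½ · t · |ΔQ| = ½ · 4.5 · 3 = 6.75.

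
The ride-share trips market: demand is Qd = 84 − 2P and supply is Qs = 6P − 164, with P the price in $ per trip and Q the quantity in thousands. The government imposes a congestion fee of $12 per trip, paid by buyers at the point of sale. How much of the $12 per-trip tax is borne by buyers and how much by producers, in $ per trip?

Buyers bear $9 per trip; producers bear $3 per trip.

Without the tax, 84 − 2P = 6P − 164 gives 8P = 248, so P* = $31 and Q* = 22.
With the tax collected from buyers, demand (in seller-price terms) shifts: Qd = 84 − 2(P + 12).
Solving gives Q = 4 with buyers paying $40 and producers receiving $28 (the $12 wedge).
Burden on buyers: $9; on producers: $3. (They sum to $12.)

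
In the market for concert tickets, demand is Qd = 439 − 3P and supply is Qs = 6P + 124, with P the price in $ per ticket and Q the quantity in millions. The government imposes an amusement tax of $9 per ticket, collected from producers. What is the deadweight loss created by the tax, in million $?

Without the tax, 439 − 3P = 6P + 124 gives 9P = 315, so P* = $35 and Q* = 334.
With the tax collected from producers, supply shifts: Qs = 6(P − 9) + 124.
New equilibrium: consumers pay $41, producers receive $32, Q = 316. (Wedge: Pb − Ps = 9.)
Quantity falls by |ΔQ| = |334 − 316| = 18.
DWL = ½ · t · |ΔQ| = ½ · 9 · 18 = $81.

Deadweight loss = $81 million.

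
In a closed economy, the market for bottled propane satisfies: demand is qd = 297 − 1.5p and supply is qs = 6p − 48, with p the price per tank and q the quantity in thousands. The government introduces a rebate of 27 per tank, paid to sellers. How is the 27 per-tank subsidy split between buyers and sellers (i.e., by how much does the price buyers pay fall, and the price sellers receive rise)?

Without the subsidy, 297 − 1.5p = 6p − 48 gives 7.5p = 345, so p* = 46 and q* = 228.
With a per-unit subsidy paid to sellers, each receives p + 27 per unit sold, so supply becomes qs = 6(p + 27) − 48.
New equilibrium: buyers pay 24.4, sellers receive 51.4, q = 260.4. (Wedge: pb − ps = −27.)
Gain to buyers: 21.6; to sellers: 5.4. (They sum to 27.)

Buyers gain 21.6 per tank; sellers gain 5.4 per tank.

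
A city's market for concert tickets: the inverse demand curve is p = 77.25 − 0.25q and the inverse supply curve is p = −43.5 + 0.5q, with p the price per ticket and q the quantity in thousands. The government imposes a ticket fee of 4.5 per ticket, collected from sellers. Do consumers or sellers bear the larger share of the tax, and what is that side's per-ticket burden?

Sellers bear the larger share: 3 per ticket.

Rewrite in direct form: qd = 309 − 4p and qs = 2p + 87.
Without the tax, 309 − 4p = 2p + 87 gives 6p = 222, so p* = 37 and q* = 161.
With the tax collected from sellers, supply shifts: qs = 2(p − 4.5) + 87.
Solving gives q = 155 with consumers paying 38.5 and sellers receiving 34 (the 4.5 wedge).
Per-ticket burden: consumers 1.5, sellers 3.
Sellers take the larger share because supply is less price-elastic here (demand slope 4 vs supply slope 2).
The less price-elastic side of the market bears the larger share of a per-unit tax.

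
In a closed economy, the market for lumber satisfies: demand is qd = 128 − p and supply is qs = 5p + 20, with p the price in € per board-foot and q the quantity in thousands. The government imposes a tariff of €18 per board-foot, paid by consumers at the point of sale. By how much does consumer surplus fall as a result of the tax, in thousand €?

Before the tax: set 128 − p = 5p + 20 → p* = €18, q* = 110.
With the tax collected from consumers, demand (in seller-price terms) shifts: qd = 128 − (p + 18).
Solving gives q = 95 with consumers paying €33 and suppliers receiving €15 (the €18 wedge).
ΔCS is the trapezoid between Q = 95 and Q = 110 of height €15: ½ · (110 + 95) · 15 = €1537.5.

Consumer surplus falls by €1537.5 thousand.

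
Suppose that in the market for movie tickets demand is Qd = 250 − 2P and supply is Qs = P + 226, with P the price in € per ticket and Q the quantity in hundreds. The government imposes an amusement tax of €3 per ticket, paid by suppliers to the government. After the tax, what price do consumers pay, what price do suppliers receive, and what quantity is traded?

Consumers pay €9; suppliers receive €6; quantity = 232.

Without the tax, 250 − 2P = P + 226 gives 3P = 24, so P* = €8 and Q* = 234.
With the tax collected from suppliers, supply shifts: Qs = (P − 3) + 226.
New equilibrium: consumers pay €9, suppliers receive €6, Q = 232. (Wedge: Pb − Ps = 3.)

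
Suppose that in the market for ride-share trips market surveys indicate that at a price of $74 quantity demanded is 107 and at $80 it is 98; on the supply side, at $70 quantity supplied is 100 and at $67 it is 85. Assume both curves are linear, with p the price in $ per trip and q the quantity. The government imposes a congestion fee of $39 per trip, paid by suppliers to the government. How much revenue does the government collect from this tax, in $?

Demand slope: (98 − 107)/(80 − 74) = -1.5, so qd = 218 − 1.5p.
Supply slope: (85 − 100)/(67 − 70) = 5, so qs = 5p − 250.
Before the tax: set 218 − 1.5p = 5p − 250 → p* = $72, q* = 110.
With the tax collected from suppliers, supply shifts: qs = 5(p − 39) − 250.
Solving gives q = 65 with consumers paying $102 and suppliers receiving $63 (the $39 wedge).
Revenue = t · Q = 39 · 65 = $2535.

Tax revenue = $2535.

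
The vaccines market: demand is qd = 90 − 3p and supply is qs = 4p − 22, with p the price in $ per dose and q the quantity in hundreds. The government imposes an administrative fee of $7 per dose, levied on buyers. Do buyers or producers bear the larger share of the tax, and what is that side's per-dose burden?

Without the tax, 90 − 3p = 4p − 22 gives 7p = 112, so p* = $16 and q* = 42.
With the tax collected from buyers, demand (in seller-price terms) shifts: qd = 90 − 3(p + 7).
Solving gives q = 30 with buyers paying $20 and producers receiving $13 (the $7 wedge).
Per-dose burden: buyers $4, producers $3.
Buyers take the larger share because demand is less price-elastic here (demand slope 3 vs supply slope 4).
The less price-elastic side of the market bears the larger share of a per-unit tax.

Buyers bear the larger share: $4 per dose.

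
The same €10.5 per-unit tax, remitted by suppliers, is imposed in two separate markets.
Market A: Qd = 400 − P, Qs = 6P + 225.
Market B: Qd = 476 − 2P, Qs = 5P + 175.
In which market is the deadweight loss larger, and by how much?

Market B, by €31.5.

Market A: pre-tax P* = €25, Q* = 375; post-tax Q = 366; deadweight loss = €47.25.
Market B: pre-tax P* = €43, Q* = 390; post-tax Q = 375; deadweight loss = €78.75.
Difference: €47.25 vs €78.75 → market B is larger by €31.5.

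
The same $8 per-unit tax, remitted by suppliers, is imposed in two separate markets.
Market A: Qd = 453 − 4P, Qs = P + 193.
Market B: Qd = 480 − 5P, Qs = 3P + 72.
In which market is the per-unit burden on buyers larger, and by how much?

Market B, by $1.4.

Market A: pre-tax P* = $52, Q* = 245; post-tax Q = 238.6; per-unit burden on buyers = $1.6.
Market B: pre-tax P* = $51, Q* = 225; post-tax Q = 210; per-unit burden on buyers = $3.
Difference: $1.6 vs $3 → market B is larger by $1.4.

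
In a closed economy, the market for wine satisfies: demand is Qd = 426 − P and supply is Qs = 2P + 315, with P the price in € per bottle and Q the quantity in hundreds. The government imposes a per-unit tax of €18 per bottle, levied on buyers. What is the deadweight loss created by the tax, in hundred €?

Deadweight loss = €108 hundred.

Without the tax, 426 − P = 2P + 315 gives 3P = 111, so P* = €37 and Q* = 389.
With the tax collected from buyers, demand (in seller-price terms) shifts: Qd = 426 − (P + 18).
New equilibrium: buyers pay €49, producers receive €31, Q = 377. (Wedge: Pb − Ps = 18.)
Quantity falls by |ΔQ| = |389 − 377| = 12.
DWL = ½ · t · |ΔQ| = ½ · 18 · 12 = €108.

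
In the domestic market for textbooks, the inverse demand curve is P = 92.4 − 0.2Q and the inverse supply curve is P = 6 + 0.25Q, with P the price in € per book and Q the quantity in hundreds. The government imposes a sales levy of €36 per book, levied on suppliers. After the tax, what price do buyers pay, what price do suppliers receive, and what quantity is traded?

Buyers pay €70; suppliers receive €34; quantity = 112.

Rewrite in direct form: Qd = 462 − 5P and Qs = 4P − 24.
Before the tax: set 462 − 5P = 4P − 24 → P* = €54, Q* = 192.
With the tax collected from suppliers, supply shifts: Qs = 4(P − 36) − 24.
Solving gives Q = 112 with buyers paying €70 and suppliers receiving €34 (the €36 wedge).
The less price-elastic side of the market bears the larger share of a per-unit tax.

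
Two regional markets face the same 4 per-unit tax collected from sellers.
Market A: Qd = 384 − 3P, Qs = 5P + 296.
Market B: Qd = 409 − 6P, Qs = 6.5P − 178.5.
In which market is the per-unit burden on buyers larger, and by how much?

Market A: pre-tax P* = 11, Q* = 351; post-tax Q = 343.5; per-unit burden on buyers = 2.5.
Market B: pre-tax P* = 47, Q* = 127; post-tax Q = 114.52; per-unit burden on buyers = 2.08.
Difference: 2.5 vs 2.08 → market A is larger by 0.42.

Market A, by 0.42.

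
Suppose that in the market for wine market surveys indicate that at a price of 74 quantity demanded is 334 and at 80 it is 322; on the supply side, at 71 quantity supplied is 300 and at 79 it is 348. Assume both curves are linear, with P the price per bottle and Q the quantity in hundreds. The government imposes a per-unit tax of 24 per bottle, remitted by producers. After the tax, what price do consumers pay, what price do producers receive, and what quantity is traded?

Demand slope: (322 − 334)/(80 − 74) = -2, so Qd = 482 − 2P.
Supply slope: (348 − 300)/(79 − 71) = 6, so Qs = 6P − 126.
Without the tax, 482 − 2P = 6P − 126 gives 8P = 608, so P* = 76 and Q* = 330.
With the tax collected from producers, supply shifts: Qs = 6(P − 24) − 126.
New equilibrium: consumers pay 94, producers receive 70, Q = 294. (Wedge: Pb − Ps = 24.)

Consumers pay 94; producers receive 70; quantity = 294.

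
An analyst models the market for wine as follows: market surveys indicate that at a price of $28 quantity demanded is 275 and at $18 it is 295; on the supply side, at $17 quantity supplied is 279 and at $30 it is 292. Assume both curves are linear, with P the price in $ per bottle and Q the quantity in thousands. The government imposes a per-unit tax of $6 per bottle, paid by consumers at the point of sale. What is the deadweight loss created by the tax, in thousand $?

Deadweight loss = $12 thousand.

Demand slope: (295 − 275)/(18 − 28) = -2, so Qd = 331 − 2P.
Supply slope: (292 − 279)/(30 − 17) = 1, so Qs = P + 262.
Before the tax: set 331 − 2P = P + 262 → P* = $23, Q* = 285.
With the tax collected from consumers, demand (in seller-price terms) shifts: Qd = 331 − 2(P + 6).
Solving gives Q = 281 with consumers paying $25 and suppliers receiving $19 (the $6 wedge).
Quantity falls by |ΔQ| = |285 − 281| = 4.
DWL = ½ · t · |ΔQ| = ½ · 6 · 4 = $12.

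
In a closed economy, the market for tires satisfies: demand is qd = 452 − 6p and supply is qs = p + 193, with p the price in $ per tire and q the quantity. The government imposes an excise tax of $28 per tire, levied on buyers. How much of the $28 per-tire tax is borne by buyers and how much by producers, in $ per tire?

Without the tax, 452 − 6p = p + 193 gives 7p = 259, so p* = $37 and q* = 230.
With the tax collected from buyers, demand (in seller-price terms) shifts: qd = 452 − 6(p + 28).
New equilibrium: buyers pay $41, producers receive $13, q = 206. (Wedge: pb − ps = 28.)
Burden on buyers: $4; on producers: $24. (They sum to $28.)

Buyers bear $4 per tire; producers bear $24 per tire.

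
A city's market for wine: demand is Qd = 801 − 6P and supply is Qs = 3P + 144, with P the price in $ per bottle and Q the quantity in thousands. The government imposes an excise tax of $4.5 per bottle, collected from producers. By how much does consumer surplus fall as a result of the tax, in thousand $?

Consumer surplus falls by $537.75 thousand.

Before the tax: set 801 − 6P = 3P + 144 → P* = $73, Q* = 363.
With the tax collected from producers, supply shifts: Qs = 3(P − 4.5) + 144.
Solving gives Q = 354 with consumers paying $74.5 and producers receiving $70 (the $4.5 wedge).
ΔCS is the trapezoid between Q = 354 and Q = 363 of height $1.5: ½ · (363 + 354) · 1.5 = $537.75.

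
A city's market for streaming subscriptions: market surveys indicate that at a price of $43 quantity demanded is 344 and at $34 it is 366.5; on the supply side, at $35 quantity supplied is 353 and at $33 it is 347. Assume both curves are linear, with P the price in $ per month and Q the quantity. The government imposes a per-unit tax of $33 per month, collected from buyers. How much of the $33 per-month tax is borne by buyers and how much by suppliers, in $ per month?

Buyers bear $18 per month; suppliers bear $15 per month.

Demand slope: (366.5 − 344)/(34 − 43) = -2.5, so Qd = 451.5 − 2.5P.
Supply slope: (347 − 353)/(33 − 35) = 3, so Qs = 3P + 248.
Before the tax: set 451.5 − 2.5P = 3P + 248 → P* = $37, Q* = 359.
With the tax collected from buyers, demand (in seller-price terms) shifts: Qd = 451.5 − 2.5(P + 33).
Solving gives Q = 314 with buyers paying $55 and suppliers receiving $22 (the $33 wedge).
Burden on buyers: $18; on suppliers: $15. (They sum to $33.)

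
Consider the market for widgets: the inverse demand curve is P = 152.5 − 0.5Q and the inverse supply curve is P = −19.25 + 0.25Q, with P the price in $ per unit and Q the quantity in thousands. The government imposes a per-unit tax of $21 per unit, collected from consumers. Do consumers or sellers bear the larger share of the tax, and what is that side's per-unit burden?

Rewrite in direct form: Qd = 305 − 2P and Qs = 4P + 77.
Without the tax, 305 − 2P = 4P + 77 gives 6P = 228, so P* = $38 and Q* = 229.
With the tax collected from consumers, demand (in seller-price terms) shifts: Qd = 305 − 2(P + 21).
New equilibrium: consumers pay $52, sellers receive $31, Q = 201. (Wedge: Pb − Ps = 21.)
Per-unit burden: consumers $14, sellers $7.
Consumers take the larger share because demand is less price-elastic here (demand slope 2 vs supply slope 4).

Consumers bear the larger share: $14 per unit.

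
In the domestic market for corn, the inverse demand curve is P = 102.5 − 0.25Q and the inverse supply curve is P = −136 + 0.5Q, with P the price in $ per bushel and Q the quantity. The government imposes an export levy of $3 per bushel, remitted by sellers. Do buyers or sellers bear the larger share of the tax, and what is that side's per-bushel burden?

Rewrite in direct form: Qd = 410 − 4P and Qs = 2P + 272.
Without the tax, 410 − 4P = 2P + 272 gives 6P = 138, so P* = $23 and Q* = 318.
With the tax collected from sellers, supply shifts: Qs = 2(P − 3) + 272.
Solving gives Q = 314 with buyers paying $24 and sellers receiving $21 (the $3 wedge).
Per-bushel burden: buyers $1, sellers $2.
Sellers take the larger share because supply is less price-elastic here (demand slope 4 vs supply slope 2).
The less price-elastic side of the market bears the larger share of a per-unit tax.

Sellers bear the larger share: $2 per bushel.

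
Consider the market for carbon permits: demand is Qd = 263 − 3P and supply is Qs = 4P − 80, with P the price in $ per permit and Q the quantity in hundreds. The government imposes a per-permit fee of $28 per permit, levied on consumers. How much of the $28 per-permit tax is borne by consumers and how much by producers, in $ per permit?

Without the tax, 263 − 3P = 4P − 80 gives 7P = 343, so P* = $49 and Q* = 116.
With the tax collected from consumers, demand (in seller-price terms) shifts: Qd = 263 − 3(P + 28).
Solving gives Q = 68 with consumers paying $65 and producers receiving $37 (the $28 wedge).
Burden on consumers: $16; on producers: $12. (They sum to $28.)

Consumers bear $16 per permit; producers bear $12 per permit.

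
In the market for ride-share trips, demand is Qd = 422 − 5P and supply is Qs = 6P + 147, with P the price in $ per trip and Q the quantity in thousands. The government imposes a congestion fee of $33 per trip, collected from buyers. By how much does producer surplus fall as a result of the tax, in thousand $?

Without the tax, 422 − 5P = 6P + 147 gives 11P = 275, so P* = $25 and Q* = 297.
With the tax collected from buyers, demand (in seller-price terms) shifts: Qd = 422 − 5(P + 33).
Solving gives Q = 207 with buyers paying $43 and suppliers receiving $10 (the $33 wedge).
ΔPS is the trapezoid between Q = 207 and Q = 297 of height $15: ½ · (297 + 207) · 15 = $3780.

Producer surplus falls by $3780 thousand.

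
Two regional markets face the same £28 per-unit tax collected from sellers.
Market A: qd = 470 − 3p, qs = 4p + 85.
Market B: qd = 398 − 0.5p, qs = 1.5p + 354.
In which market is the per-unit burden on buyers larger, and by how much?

Market A: pre-tax p* = £55, q* = 305; post-tax q = 257; per-unit burden on buyers = £16.
Market B: pre-tax p* = £22, q* = 387; post-tax q = 376.5; per-unit burden on buyers = £21.
Difference: £16 vs £21 → market B is larger by £5.

Market B, by £5.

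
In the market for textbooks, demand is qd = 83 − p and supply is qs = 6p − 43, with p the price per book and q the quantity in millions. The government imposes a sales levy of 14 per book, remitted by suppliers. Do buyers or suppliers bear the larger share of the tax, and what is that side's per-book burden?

Buyers bear the larger share: 12 per book.

Without the tax, 83 − p = 6p − 43 gives 7p = 126, so p* = 18 and q* = 65.
With the tax collected from suppliers, supply shifts: qs = 6(p − 14) − 43.
New equilibrium: buyers pay 30, suppliers receive 16, q = 53. (Wedge: pb − ps = 14.)
Per-book burden: buyers 12, suppliers 2.
Buyers take the larger share because demand is less price-elastic here (demand slope 1 vs supply slope 6).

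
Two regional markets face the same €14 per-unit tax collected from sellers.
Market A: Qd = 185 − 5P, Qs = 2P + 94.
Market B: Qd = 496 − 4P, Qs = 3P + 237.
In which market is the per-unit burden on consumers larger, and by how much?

Market A: pre-tax P* = €13, Q* = 120; post-tax Q = 100; per-unit burden on consumers = €4.
Market B: pre-tax P* = €37, Q* = 348; post-tax Q = 324; per-unit burden on consumers = €6.
Difference: €4 vs €6 → market B is larger by €2.

Market B, by €2.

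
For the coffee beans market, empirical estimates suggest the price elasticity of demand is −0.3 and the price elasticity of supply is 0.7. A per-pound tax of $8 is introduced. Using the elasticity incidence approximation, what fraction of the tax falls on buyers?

Buyers' share ≈ 0.7.

Incidence ratio: buyers' share ≈ εs / (εs + |εd|) = 0.7 / (0.7 + 0.3) = 0.7.
Supply is the more elastic side, so buyers bear the larger share.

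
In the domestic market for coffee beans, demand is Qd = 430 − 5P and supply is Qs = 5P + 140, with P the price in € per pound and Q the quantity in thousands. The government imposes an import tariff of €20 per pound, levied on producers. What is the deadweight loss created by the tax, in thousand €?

Deadweight loss = €500 thousand.

Before the tax: set 430 − 5P = 5P + 140 → P* = €29, Q* = 285.
With the tax collected from producers, supply shifts: Qs = 5(P − 20) + 140.
New equilibrium: consumers pay €39, producers receive €19, Q = 235. (Wedge: Pb − Ps = 20.)
Quantity falls by |ΔQ| = |285 − 235| = 50.
DWL = ½ · t · |ΔQ| = ½ · 20 · 50 = €500.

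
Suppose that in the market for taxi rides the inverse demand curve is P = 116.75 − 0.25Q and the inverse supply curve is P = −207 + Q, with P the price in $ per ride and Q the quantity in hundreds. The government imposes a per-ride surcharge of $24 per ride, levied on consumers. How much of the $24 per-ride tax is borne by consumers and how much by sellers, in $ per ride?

Inverting to Q(P) form: Qd = 467 − 4P; Qs = P + 207.
Without the tax, 467 − 4P = P + 207 gives 5P = 260, so P* = $52 and Q* = 259.
With the tax collected from consumers, demand (in seller-price terms) shifts: Qd = 467 − 4(P + 24).
New equilibrium: consumers pay $56.8, sellers receive $32.8, Q = 239.8. (Wedge: Pb − Ps = 24.)
Burden on consumers: $4.8; on sellers: $19.2. (They sum to $24.)
The less price-elastic side of the market bears the larger share of a per-unit tax.

Consumers bear $4.8 per ride; sellers bear $19.2 per ride.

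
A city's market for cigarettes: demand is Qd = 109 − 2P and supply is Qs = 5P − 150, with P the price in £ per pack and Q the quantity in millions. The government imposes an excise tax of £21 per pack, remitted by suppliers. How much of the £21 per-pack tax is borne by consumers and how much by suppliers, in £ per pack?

Consumers bear £15 per pack; suppliers bear £6 per pack.

Before the tax: set 109 − 2P = 5P − 150 → P* = £37, Q* = 35.
With the tax collected from suppliers, supply shifts: Qs = 5(P − 21) − 150.
New equilibrium: consumers pay £52, suppliers receive £31, Q = 5. (Wedge: Pb − Ps = 21.)
Burden on consumers: £15; on suppliers: £6. (They sum to £21.)
The less price-elastic side of the market bears the larger share of a per-unit tax.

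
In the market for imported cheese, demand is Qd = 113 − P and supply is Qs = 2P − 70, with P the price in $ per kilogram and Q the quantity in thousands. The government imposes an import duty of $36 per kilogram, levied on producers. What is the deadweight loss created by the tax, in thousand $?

Before the tax: set 113 − P = 2P − 70 → P* = $61, Q* = 52.
With the tax collected from producers, supply shifts: Qs = 2(P − 36) − 70.
New equilibrium: buyers pay $85, producers receive $49, Q = 28. (Wedge: Pb − Ps = 36.)
Quantity falls by |ΔQ| = |52 − 28| = 24.
DWL = ½ · t · |ΔQ| = ½ · 36 · 24 = $432.

Deadweight loss = $432 thousand.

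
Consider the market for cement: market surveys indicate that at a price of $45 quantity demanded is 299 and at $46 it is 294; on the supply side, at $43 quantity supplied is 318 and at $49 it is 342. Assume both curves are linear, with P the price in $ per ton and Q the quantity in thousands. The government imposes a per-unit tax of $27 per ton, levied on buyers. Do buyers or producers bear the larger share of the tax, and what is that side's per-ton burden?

Demand slope: (294 − 299)/(46 − 45) = -5, so Qd = 524 − 5P.
Supply slope: (342 − 318)/(49 − 43) = 4, so Qs = 4P + 146.
Without the tax, 524 − 5P = 4P + 146 gives 9P = 378, so P* = $42 and Q* = 314.
With the tax collected from buyers, demand (in seller-price terms) shifts: Qd = 524 − 5(P + 27).
New equilibrium: buyers pay $54, producers receive $27, Q = 254. (Wedge: Pb − Ps = 27.)
Per-ton burden: buyers $12, producers $15.
Producers take the larger share because supply is less price-elastic here (demand slope 5 vs supply slope 4).

Producers bear the larger share: $15 per ton.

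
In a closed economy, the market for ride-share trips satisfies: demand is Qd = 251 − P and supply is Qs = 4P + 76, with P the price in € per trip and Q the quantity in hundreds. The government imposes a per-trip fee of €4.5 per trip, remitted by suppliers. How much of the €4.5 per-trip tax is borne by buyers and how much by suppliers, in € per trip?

Without the tax, 251 − P = 4P + 76 gives 5P = 175, so P* = €35 and Q* = 216.
With the tax collected from suppliers, supply shifts: Qs = 4(P − 4.5) + 76.
New equilibrium: buyers pay €38.6, suppliers receive €34.1, Q = 212.4. (Wedge: Pb − Ps = 4.5.)
Burden on buyers: €3.6; on suppliers: €0.9. (They sum to €4.5.)
The less price-elastic side of the market bears the larger share of a per-unit tax.

Buyers bear €3.6 per trip; suppliers bear €0.9 per trip.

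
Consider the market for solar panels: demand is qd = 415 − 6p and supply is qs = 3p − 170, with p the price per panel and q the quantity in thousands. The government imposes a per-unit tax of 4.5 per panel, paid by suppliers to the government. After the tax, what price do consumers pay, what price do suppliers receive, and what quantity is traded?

Consumers pay 66.5; suppliers receive 62; quantity = 16.

Without the tax, 415 − 6p = 3p − 170 gives 9p = 585, so p* = 65 and q* = 25.
With the tax collected from suppliers, supply shifts: qs = 3(p − 4.5) − 170.
New equilibrium: consumers pay 66.5, suppliers receive 62, q = 16. (Wedge: pb − ps = 4.5.)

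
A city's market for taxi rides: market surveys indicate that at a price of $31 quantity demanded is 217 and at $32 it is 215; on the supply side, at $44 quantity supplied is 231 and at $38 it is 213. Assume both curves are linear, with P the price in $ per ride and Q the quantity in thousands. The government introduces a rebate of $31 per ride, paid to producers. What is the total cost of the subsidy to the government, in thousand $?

Government outlay = $7570.2 thousand.

Demand slope: (215 − 217)/(32 − 31) = -2, so Qd = 279 − 2P.
Supply slope: (213 − 231)/(38 − 44) = 3, so Qs = 3P + 99.
Without the subsidy, 279 − 2P = 3P + 99 gives 5P = 180, so P* = $36 and Q* = 207.
With a per-unit subsidy paid to producers, each receives P + 31 per unit sold, so supply becomes Qs = 3(P + 31) + 99.
New equilibrium: buyers pay $17.4, producers receive $48.4, Q = 244.2. (Wedge: Pb − Ps = −31.)
Outlay = t · Q = 31 · 244.2 = $7570.2.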